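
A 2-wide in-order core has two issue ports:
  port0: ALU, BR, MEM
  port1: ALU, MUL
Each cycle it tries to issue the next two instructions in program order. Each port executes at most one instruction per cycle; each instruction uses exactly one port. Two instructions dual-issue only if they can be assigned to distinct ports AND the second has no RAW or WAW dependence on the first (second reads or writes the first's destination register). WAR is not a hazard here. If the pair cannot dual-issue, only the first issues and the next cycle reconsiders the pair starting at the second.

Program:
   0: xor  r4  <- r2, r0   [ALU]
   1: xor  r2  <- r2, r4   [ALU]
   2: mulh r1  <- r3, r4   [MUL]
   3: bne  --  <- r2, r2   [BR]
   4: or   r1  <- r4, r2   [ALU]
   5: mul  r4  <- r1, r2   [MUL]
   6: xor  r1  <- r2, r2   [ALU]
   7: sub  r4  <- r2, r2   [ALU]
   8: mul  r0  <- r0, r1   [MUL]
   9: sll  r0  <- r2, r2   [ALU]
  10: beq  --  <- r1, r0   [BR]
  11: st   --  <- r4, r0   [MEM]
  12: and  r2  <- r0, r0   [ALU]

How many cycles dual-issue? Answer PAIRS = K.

PAIRS = 5

#0 head=0: xor.ALU i0 RAW r4
#1 head=1: xor.ALU/mulh.MUL i1&i2 pair
#2 head=3: bne.BR/or.ALU i3&i4 pair
#3 head=5: mul.MUL/xor.ALU i5&i6 pair
#4 head=7: sub.ALU/mul.MUL i7&i8 pair
#5 head=9: sll.ALU i9 RAW r0
#6 head=10: beq.BR i10 no-port BR/MEM
#7 head=11: st.MEM/and.ALU i11&i12 pair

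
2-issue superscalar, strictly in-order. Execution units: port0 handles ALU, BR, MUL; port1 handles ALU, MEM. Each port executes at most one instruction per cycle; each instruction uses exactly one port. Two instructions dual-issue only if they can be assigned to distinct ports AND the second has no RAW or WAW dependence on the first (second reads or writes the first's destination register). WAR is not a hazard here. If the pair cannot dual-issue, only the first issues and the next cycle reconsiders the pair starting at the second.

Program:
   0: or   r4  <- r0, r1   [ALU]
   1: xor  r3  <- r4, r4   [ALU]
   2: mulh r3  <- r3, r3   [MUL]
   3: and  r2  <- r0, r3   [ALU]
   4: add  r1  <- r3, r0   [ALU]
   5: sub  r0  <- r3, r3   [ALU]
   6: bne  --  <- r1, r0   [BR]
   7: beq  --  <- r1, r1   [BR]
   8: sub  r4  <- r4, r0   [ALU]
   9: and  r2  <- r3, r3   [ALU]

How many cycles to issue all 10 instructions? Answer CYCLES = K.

CYCLES = 8

  cy0 -> i0 (or) RAW r4
  cy1 -> i1 (xor) RAW+WAW r3
  cy2 -> i2 (mulh) RAW r3
  cy3 -> i3,i4 (and+add) 2-wide
  cy4 -> i5 (sub) RAW r0
  cy5 -> i6 (bne) no-port BR/BR
  cy6 -> i7,i8 (beq+sub) 2-wide
  cy7 -> i9 (and) tail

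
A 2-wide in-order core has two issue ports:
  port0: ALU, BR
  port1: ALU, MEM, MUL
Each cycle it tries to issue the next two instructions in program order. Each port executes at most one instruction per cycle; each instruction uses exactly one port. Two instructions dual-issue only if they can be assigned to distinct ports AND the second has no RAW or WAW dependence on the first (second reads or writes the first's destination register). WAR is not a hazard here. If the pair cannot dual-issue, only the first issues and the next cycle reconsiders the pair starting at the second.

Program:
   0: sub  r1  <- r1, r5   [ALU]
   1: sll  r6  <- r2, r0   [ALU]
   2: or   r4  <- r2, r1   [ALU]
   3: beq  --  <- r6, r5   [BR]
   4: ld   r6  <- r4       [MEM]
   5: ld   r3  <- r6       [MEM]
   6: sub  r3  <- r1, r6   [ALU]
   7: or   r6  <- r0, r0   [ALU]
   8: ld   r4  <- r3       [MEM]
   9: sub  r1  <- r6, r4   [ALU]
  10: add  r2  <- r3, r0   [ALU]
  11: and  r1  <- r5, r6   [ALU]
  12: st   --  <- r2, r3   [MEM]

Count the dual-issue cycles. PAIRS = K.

#0 head=0: sub sll i0,i1 dual
#1 head=2: or beq i2,i3 dual
#2 head=4: ld i4 no-port MEM/MEM
#3 head=5: ld i5 WAW r3
#4 head=6: sub or i6,i7 dual
#5 head=8: ld i8 RAW r4
#6 head=9: sub add i9,i10 dual
#7 head=11: and st i11,i12 dual

PAIRS = 5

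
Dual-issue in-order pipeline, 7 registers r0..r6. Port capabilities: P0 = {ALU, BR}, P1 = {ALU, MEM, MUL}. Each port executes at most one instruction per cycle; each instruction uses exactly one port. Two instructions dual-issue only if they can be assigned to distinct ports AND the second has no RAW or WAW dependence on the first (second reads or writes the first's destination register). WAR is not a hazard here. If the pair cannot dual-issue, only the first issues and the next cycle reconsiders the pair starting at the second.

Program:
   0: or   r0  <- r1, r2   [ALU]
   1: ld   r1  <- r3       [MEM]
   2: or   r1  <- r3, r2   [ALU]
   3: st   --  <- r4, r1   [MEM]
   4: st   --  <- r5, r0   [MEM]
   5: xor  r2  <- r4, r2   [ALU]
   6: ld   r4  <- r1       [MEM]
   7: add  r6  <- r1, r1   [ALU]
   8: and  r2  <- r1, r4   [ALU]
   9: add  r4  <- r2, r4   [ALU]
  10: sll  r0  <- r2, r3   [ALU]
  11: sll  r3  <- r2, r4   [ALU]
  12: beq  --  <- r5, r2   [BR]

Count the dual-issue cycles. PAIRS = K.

PAIRS = 5

c0: i0,i1 or;ld  dual
c1: i2 or  RAW r1
c2: i3 st  no-port MEM/MEM
c3: i4,i5 st;xor  dual
c4: i6,i7 ld;add  dual
c5: i8 and  RAW r2
c6: i9,i10 add;sll  dual
c7: i11,i12 sll;beq  dual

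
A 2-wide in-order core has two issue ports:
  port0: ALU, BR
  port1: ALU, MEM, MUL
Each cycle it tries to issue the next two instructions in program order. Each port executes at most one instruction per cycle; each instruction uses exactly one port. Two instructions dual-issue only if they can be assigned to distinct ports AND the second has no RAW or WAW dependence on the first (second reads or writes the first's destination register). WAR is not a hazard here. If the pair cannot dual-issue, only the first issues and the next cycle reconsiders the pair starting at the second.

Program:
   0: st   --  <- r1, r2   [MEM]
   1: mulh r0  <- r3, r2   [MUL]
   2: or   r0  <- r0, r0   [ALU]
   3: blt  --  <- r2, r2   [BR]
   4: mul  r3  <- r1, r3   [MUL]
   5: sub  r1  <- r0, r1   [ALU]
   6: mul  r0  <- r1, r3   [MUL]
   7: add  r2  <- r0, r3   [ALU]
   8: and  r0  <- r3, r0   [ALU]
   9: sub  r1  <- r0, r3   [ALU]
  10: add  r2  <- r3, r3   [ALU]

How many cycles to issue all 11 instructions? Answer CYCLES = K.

CYCLES = 7

t=0 i0:st ; no-port MEM/MUL
t=1 i1:mulh ; RAW+WAW r0
t=2 i2/i3:or/blt ; pair
t=3 i4/i5:mul/sub ; pair
t=4 i6:mul ; RAW r0
t=5 i7/i8:add/and ; pair
t=6 i9/i10:sub/add ; pair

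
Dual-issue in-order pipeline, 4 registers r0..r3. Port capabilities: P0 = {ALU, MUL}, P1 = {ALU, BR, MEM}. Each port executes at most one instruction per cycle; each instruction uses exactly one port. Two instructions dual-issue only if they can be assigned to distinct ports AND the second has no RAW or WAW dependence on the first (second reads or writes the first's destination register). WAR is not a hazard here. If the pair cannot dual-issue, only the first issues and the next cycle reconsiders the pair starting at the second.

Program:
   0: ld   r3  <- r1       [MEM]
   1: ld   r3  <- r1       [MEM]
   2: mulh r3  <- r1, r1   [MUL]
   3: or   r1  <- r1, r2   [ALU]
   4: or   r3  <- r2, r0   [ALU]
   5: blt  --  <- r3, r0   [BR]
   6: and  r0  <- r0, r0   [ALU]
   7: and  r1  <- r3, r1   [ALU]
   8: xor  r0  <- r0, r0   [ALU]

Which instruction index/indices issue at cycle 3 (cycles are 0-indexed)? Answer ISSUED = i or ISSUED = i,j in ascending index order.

[0] i0  ld  -- no-port MEM/MEM
[1] i1  ld  -- WAW r3
[2] i2,i3  mulh/or  -- 2-wide
[3] i4  or  -- RAW r3
[4] i5,i6  blt/and  -- 2-wide
[5] i7,i8  and/xor  -- 2-wide

ISSUED = 4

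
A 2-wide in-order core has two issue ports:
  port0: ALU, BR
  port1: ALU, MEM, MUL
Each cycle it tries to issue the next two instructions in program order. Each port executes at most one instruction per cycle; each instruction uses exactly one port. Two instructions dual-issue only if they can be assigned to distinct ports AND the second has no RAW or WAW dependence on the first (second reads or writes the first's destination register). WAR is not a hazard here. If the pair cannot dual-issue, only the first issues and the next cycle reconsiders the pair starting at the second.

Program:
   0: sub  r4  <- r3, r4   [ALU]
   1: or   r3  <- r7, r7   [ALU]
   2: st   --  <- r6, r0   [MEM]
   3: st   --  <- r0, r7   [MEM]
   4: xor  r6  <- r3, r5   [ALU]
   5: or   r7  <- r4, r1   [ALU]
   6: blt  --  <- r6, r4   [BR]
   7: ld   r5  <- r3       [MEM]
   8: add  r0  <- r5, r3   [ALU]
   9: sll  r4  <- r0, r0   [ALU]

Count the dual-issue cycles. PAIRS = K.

PAIRS = 3

0. sub+or @i0,i1  | pair
1. st @i2  | no-port MEM/MEM
2. st+xor @i3,i4  | pair
3. or+blt @i5,i6  | pair
4. ld @i7  | RAW r5
5. add @i8  | RAW r0
6. sll @i9  | tail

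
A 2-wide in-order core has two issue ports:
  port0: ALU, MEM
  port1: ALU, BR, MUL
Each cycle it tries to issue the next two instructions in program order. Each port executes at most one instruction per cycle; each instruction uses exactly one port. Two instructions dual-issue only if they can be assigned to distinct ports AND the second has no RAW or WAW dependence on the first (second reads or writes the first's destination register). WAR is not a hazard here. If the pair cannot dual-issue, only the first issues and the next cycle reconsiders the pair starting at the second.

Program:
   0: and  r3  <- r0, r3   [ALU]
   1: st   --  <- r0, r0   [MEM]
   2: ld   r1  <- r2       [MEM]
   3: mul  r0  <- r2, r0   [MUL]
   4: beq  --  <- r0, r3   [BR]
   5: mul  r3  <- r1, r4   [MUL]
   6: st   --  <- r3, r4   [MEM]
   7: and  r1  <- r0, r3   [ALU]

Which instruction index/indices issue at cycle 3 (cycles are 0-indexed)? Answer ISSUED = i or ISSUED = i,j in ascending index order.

ISSUED = 5

  cy0 -> i0,i1 (and st) dual
  cy1 -> i2,i3 (ld mul) dual
  cy2 -> i4 (beq) no-port BR/MUL
  cy3 -> i5 (mul) RAW r3
  cy4 -> i6,i7 (st and) dual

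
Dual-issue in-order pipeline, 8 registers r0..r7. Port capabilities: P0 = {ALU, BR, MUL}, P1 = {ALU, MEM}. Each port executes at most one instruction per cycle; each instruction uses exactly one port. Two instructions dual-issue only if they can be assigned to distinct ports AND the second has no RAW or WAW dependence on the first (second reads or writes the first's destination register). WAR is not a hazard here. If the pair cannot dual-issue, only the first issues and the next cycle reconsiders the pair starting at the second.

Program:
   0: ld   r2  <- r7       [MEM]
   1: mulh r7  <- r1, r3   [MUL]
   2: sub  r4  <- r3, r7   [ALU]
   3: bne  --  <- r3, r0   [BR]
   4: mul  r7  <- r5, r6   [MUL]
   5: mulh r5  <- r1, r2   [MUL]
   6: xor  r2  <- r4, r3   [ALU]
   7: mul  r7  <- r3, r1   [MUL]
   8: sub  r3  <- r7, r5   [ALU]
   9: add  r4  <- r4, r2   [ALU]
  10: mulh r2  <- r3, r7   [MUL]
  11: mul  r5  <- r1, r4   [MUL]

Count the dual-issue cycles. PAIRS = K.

0. ld.MEM mulh.MUL @i0&i1  | pair
1. sub.ALU bne.BR @i2&i3  | pair
2. mul.MUL @i4  | no-port MUL/MUL
3. mulh.MUL xor.ALU @i5&i6  | pair
4. mul.MUL @i7  | RAW r7
5. sub.ALU add.ALU @i8&i9  | pair
6. mulh.MUL @i10  | no-port MUL/MUL
7. mul.MUL @i11  | tail

PAIRS = 4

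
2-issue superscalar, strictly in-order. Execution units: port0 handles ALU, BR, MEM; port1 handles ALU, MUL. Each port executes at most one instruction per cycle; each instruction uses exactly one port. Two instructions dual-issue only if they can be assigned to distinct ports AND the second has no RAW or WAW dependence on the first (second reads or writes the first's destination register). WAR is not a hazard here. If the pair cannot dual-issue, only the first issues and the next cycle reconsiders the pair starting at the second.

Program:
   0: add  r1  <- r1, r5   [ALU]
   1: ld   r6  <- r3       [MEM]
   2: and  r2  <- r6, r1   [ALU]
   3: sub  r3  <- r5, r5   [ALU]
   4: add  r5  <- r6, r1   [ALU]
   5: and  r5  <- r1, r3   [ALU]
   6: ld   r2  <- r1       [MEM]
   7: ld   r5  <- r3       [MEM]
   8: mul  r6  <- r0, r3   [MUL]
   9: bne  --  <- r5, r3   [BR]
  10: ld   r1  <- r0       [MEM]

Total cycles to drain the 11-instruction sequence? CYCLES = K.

[0] i0/i1  add/ld  -- 2-wide
[1] i2/i3  and/sub  -- 2-wide
[2] i4  add  -- WAW r5
[3] i5/i6  and/ld  -- 2-wide
[4] i7/i8  ld/mul  -- 2-wide
[5] i9  bne  -- no-port BR/MEM
[6] i10  ld  -- tail

CYCLES = 7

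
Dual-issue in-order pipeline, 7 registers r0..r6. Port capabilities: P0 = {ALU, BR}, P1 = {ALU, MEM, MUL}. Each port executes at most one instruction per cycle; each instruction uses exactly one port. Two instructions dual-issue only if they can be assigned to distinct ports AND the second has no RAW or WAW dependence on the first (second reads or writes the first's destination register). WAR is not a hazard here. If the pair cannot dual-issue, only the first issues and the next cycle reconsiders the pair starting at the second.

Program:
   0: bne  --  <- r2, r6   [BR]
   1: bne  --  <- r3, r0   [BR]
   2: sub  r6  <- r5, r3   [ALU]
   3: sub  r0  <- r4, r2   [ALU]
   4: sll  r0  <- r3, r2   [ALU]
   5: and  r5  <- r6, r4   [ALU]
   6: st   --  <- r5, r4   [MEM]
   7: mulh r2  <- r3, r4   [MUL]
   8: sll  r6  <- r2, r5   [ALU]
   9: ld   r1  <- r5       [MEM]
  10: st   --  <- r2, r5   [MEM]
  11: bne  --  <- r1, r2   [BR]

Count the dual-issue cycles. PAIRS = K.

PAIRS = 4

#0 head=0: bne i0 no-port BR/BR
#1 head=1: bne sub i1,i2 2-wide
#2 head=3: sub i3 WAW r0
#3 head=4: sll and i4,i5 2-wide
#4 head=6: st i6 no-port MEM/MUL
#5 head=7: mulh i7 RAW r2
#6 head=8: sll ld i8,i9 2-wide
#7 head=10: st bne i10,i11 2-wide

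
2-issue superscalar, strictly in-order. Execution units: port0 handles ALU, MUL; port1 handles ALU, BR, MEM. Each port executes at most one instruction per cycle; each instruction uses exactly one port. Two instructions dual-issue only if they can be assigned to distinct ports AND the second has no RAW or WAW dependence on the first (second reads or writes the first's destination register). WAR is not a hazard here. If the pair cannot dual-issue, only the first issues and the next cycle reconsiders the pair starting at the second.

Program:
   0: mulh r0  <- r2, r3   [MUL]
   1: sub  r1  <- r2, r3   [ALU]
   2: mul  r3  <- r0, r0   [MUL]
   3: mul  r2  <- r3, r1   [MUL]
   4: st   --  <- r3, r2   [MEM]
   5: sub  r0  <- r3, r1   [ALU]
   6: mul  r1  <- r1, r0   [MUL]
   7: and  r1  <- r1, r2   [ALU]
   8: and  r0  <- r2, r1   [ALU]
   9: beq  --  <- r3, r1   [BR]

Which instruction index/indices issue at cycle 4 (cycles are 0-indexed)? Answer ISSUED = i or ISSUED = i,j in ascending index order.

ISSUED = 6

0. mulh.MUL/sub.ALU @i0,i1  | pair
1. mul.MUL @i2  | no-port MUL/MUL
2. mul.MUL @i3  | RAW r2
3. st.MEM/sub.ALU @i4,i5  | pair
4. mul.MUL @i6  | RAW+WAW r1
5. and.ALU @i7  | RAW r1
6. and.ALU/beq.BR @i8,i9  | pair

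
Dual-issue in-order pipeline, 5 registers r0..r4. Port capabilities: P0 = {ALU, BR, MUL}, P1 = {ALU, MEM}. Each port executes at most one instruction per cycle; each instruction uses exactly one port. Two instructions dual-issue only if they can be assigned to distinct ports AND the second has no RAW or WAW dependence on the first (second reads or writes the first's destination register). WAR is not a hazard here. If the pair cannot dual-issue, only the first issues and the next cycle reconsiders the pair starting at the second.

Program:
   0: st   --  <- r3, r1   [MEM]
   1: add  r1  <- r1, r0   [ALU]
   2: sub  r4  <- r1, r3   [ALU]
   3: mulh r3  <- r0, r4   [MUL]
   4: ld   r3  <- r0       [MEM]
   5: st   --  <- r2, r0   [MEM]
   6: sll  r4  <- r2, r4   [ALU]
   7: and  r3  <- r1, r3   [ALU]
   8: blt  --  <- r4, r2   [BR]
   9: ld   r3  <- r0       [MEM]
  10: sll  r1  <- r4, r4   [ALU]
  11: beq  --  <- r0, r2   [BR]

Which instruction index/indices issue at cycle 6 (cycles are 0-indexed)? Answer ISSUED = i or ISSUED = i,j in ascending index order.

t=0 i0,i1:st/add ; dual
t=1 i2:sub ; RAW r4
t=2 i3:mulh ; WAW r3
t=3 i4:ld ; no-port MEM/MEM
t=4 i5,i6:st/sll ; dual
t=5 i7,i8:and/blt ; dual
t=6 i9,i10:ld/sll ; dual
t=7 i11:beq ; tail

ISSUED = 9,10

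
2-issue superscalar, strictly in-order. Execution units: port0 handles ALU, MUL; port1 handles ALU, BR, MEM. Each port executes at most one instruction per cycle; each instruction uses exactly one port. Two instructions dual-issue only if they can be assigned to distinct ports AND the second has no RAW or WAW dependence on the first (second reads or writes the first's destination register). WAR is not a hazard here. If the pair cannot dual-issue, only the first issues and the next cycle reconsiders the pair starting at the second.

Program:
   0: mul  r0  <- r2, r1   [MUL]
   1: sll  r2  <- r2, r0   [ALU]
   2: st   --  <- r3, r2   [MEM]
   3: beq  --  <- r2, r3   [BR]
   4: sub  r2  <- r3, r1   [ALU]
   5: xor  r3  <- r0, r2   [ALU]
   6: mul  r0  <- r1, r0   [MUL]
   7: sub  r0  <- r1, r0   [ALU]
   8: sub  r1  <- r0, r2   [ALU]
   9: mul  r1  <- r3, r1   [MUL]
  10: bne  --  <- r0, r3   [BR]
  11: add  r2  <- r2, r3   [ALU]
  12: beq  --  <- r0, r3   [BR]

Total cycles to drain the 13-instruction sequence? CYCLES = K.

CYCLES = 9

#0 head=0: mul i0 RAW r0
#1 head=1: sll i1 RAW r2
#2 head=2: st i2 no-port MEM/BR
#3 head=3: beq sub i3&i4 dual
#4 head=5: xor mul i5&i6 dual
#5 head=7: sub i7 RAW r0
#6 head=8: sub i8 RAW+WAW r1
#7 head=9: mul bne i9&i10 dual
#8 head=11: add beq i11&i12 dual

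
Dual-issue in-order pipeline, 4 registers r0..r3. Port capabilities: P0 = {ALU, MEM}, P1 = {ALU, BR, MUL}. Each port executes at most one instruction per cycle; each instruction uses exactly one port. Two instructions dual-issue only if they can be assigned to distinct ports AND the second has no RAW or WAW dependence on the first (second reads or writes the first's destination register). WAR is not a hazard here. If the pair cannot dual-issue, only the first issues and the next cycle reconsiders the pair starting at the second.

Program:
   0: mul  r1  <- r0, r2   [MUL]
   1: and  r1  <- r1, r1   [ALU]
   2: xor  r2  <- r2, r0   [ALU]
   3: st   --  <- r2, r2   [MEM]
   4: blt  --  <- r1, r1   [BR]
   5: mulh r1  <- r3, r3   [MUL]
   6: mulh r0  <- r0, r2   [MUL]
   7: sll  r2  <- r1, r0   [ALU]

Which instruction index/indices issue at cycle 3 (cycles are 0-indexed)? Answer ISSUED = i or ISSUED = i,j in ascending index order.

#0 head=0: mul.MUL i0 RAW+WAW r1
#1 head=1: and.ALU;xor.ALU i1,i2 dual
#2 head=3: st.MEM;blt.BR i3,i4 dual
#3 head=5: mulh.MUL i5 no-port MUL/MUL
#4 head=6: mulh.MUL i6 RAW r0
#5 head=7: sll.ALU i7 tail

ISSUED = 5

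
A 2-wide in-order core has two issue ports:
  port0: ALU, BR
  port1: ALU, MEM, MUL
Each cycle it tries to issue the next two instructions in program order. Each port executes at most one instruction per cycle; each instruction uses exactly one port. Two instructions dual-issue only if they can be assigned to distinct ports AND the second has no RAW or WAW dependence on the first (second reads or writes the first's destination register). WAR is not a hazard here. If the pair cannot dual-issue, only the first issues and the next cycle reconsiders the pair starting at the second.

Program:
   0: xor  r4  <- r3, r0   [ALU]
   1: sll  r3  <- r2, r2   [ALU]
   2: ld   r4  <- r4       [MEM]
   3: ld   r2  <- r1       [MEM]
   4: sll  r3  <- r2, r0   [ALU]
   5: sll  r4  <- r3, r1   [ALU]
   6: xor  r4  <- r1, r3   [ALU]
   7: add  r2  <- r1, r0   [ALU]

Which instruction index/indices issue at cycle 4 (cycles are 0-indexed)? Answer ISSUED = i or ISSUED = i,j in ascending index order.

ISSUED = 5

#0 head=0: xor.ALU+sll.ALU i0+i1 pair
#1 head=2: ld.MEM i2 no-port MEM/MEM
#2 head=3: ld.MEM i3 RAW r2
#3 head=4: sll.ALU i4 RAW r3
#4 head=5: sll.ALU i5 WAW r4
#5 head=6: xor.ALU+add.ALU i6+i7 pair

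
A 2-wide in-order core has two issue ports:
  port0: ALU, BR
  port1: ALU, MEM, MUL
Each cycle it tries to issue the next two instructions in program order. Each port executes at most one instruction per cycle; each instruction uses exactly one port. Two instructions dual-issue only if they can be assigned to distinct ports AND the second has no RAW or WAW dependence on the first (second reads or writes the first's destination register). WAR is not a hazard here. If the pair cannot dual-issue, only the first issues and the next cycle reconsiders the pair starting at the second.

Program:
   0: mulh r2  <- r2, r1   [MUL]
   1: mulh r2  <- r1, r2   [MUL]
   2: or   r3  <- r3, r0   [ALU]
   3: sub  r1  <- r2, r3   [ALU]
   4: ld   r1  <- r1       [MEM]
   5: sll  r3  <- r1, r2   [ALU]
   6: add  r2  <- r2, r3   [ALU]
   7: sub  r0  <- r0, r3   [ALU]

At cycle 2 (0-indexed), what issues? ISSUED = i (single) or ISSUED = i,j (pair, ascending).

t=0 i0:mulh ; no-port MUL/MUL
t=1 i1+i2:mulh/or ; pair
t=2 i3:sub ; RAW+WAW r1
t=3 i4:ld ; RAW r1
t=4 i5:sll ; RAW r3
t=5 i6+i7:add/sub ; pair

ISSUED = 3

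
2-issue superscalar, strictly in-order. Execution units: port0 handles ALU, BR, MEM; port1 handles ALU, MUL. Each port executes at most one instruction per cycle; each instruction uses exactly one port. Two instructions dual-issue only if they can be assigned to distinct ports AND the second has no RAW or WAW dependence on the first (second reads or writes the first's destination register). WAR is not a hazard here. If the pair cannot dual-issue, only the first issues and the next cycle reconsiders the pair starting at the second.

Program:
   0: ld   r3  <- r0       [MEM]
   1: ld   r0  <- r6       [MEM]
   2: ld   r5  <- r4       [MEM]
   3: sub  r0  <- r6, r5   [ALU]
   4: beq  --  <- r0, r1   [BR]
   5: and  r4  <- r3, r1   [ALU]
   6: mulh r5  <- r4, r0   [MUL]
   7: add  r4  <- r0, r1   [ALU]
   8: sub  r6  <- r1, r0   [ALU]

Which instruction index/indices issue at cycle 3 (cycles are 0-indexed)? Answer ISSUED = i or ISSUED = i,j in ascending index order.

[0] i0  ld  -- no-port MEM/MEM
[1] i1  ld  -- no-port MEM/MEM
[2] i2  ld  -- RAW r5
[3] i3  sub  -- RAW r0
[4] i4,i5  beq+and  -- dual
[5] i6,i7  mulh+add  -- dual
[6] i8  sub  -- tail

ISSUED = 3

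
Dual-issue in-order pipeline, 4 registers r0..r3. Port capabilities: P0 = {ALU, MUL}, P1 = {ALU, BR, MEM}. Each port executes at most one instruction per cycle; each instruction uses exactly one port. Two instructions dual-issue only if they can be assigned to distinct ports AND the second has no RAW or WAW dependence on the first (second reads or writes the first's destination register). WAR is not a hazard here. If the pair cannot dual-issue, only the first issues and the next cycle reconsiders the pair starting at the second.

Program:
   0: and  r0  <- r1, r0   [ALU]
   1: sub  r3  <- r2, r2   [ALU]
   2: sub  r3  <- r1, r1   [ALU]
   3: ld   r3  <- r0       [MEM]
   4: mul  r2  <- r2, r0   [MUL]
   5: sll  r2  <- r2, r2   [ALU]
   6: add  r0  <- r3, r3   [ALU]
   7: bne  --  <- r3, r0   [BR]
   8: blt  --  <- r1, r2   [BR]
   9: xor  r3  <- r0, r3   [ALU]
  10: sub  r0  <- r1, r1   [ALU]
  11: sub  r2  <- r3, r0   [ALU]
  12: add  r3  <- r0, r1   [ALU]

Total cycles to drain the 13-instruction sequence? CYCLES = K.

[0] i0&i1  and.ALU/sub.ALU  -- dual
[1] i2  sub.ALU  -- WAW r3
[2] i3&i4  ld.MEM/mul.MUL  -- dual
[3] i5&i6  sll.ALU/add.ALU  -- dual
[4] i7  bne.BR  -- no-port BR/BR
[5] i8&i9  blt.BR/xor.ALU  -- dual
[6] i10  sub.ALU  -- RAW r0
[7] i11&i12  sub.ALU/add.ALU  -- dual

CYCLES = 8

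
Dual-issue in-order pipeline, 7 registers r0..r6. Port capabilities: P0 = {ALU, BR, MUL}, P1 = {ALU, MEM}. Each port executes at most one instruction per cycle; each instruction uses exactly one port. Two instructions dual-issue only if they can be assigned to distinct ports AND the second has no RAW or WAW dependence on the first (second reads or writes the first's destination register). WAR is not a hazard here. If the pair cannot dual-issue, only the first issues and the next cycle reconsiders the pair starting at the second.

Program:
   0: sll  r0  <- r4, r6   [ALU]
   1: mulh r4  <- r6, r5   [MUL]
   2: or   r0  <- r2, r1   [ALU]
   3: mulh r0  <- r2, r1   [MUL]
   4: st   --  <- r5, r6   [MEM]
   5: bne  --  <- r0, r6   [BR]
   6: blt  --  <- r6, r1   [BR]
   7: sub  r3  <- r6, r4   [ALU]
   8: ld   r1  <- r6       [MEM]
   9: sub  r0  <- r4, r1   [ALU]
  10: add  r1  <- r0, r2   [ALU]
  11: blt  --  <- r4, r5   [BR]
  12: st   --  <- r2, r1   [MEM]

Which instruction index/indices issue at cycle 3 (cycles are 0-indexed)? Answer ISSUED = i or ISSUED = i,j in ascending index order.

ISSUED = 5

0. sll mulh @i0,i1  | pair
1. or @i2  | WAW r0
2. mulh st @i3,i4  | pair
3. bne @i5  | no-port BR/BR
4. blt sub @i6,i7  | pair
5. ld @i8  | RAW r1
6. sub @i9  | RAW r0
7. add blt @i10,i11  | pair
8. st @i12  | tail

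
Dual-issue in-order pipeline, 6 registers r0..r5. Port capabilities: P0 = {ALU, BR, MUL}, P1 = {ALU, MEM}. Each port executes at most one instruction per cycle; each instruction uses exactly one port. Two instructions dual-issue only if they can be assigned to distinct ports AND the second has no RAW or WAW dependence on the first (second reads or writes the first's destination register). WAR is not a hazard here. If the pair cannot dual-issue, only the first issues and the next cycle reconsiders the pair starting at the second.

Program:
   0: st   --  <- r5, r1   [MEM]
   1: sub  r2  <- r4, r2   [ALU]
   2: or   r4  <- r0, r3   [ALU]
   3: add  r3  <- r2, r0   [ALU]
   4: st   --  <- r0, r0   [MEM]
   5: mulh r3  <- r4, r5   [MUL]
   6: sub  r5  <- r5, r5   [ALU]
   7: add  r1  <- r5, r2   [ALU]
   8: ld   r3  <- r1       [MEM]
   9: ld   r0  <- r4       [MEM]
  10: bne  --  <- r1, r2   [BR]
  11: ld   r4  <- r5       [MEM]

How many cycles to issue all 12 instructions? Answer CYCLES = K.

c0: i0,i1 st;sub  dual
c1: i2,i3 or;add  dual
c2: i4,i5 st;mulh  dual
c3: i6 sub  RAW r5
c4: i7 add  RAW r1
c5: i8 ld  no-port MEM/MEM
c6: i9,i10 ld;bne  dual
c7: i11 ld  tail

CYCLES = 8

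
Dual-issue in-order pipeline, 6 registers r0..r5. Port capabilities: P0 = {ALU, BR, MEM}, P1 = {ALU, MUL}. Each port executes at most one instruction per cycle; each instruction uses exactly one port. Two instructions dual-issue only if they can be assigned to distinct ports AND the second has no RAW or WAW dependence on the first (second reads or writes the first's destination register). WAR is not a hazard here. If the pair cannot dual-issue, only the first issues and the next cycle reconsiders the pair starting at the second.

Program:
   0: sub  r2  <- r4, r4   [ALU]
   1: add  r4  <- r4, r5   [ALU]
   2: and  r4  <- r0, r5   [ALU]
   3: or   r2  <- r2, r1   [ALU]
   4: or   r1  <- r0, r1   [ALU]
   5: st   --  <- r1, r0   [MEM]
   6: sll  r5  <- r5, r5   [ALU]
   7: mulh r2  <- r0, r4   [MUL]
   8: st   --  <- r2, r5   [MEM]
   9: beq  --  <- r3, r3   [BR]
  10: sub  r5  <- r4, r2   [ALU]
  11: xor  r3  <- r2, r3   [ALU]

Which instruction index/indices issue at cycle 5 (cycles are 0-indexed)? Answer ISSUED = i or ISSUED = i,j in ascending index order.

t=0 i0+i1:sub.ALU+add.ALU ; 2-wide
t=1 i2+i3:and.ALU+or.ALU ; 2-wide
t=2 i4:or.ALU ; RAW r1
t=3 i5+i6:st.MEM+sll.ALU ; 2-wide
t=4 i7:mulh.MUL ; RAW r2
t=5 i8:st.MEM ; no-port MEM/BR
t=6 i9+i10:beq.BR+sub.ALU ; 2-wide
t=7 i11:xor.ALU ; tail

ISSUED = 8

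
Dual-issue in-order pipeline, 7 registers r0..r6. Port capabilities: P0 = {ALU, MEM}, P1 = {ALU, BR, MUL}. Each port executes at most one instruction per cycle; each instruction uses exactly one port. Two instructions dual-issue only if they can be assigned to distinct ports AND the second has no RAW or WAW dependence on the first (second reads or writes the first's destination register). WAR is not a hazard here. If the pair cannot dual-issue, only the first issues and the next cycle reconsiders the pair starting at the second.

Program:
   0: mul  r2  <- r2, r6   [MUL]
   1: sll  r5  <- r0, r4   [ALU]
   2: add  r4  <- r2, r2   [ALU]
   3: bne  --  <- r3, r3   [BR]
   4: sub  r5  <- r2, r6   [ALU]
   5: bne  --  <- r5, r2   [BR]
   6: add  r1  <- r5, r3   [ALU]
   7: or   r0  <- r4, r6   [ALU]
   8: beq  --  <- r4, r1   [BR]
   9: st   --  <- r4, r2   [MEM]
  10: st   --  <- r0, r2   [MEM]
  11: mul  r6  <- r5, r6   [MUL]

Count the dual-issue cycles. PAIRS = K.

PAIRS = 5

t=0 i0,i1:mul.MUL+sll.ALU ; dual
t=1 i2,i3:add.ALU+bne.BR ; dual
t=2 i4:sub.ALU ; RAW r5
t=3 i5,i6:bne.BR+add.ALU ; dual
t=4 i7,i8:or.ALU+beq.BR ; dual
t=5 i9:st.MEM ; no-port MEM/MEM
t=6 i10,i11:st.MEM+mul.MUL ; dual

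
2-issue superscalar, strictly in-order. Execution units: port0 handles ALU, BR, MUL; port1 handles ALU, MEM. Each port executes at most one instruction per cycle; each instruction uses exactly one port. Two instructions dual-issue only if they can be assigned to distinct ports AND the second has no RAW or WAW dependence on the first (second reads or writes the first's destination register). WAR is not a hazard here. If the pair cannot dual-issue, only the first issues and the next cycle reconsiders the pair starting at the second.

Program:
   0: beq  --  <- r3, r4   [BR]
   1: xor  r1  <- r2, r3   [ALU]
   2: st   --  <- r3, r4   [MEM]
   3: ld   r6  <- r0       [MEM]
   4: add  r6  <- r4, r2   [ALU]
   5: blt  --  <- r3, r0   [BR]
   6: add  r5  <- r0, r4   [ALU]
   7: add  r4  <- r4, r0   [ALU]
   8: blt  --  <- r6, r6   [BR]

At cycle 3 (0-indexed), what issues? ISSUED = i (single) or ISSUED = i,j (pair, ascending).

t=0 i0,i1:beq+xor ; pair
t=1 i2:st ; no-port MEM/MEM
t=2 i3:ld ; WAW r6
t=3 i4,i5:add+blt ; pair
t=4 i6,i7:add+add ; pair
t=5 i8:blt ; tail

ISSUED = 4,5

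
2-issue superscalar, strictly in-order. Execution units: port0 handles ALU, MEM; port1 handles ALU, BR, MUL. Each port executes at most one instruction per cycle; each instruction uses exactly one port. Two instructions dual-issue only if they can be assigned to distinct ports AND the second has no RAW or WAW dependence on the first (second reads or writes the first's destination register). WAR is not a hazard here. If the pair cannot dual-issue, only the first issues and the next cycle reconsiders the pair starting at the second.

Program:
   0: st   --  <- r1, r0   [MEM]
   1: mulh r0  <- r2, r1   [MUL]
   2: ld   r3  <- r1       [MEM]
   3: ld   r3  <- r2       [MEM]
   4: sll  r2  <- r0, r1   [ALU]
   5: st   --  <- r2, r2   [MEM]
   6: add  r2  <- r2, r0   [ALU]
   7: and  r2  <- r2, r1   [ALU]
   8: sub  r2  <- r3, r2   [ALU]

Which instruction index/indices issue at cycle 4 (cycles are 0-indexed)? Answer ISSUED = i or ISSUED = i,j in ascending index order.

  cy0 -> i0+i1 (st+mulh) 2-wide
  cy1 -> i2 (ld) no-port MEM/MEM
  cy2 -> i3+i4 (ld+sll) 2-wide
  cy3 -> i5+i6 (st+add) 2-wide
  cy4 -> i7 (and) RAW+WAW r2
  cy5 -> i8 (sub) tail

ISSUED = 7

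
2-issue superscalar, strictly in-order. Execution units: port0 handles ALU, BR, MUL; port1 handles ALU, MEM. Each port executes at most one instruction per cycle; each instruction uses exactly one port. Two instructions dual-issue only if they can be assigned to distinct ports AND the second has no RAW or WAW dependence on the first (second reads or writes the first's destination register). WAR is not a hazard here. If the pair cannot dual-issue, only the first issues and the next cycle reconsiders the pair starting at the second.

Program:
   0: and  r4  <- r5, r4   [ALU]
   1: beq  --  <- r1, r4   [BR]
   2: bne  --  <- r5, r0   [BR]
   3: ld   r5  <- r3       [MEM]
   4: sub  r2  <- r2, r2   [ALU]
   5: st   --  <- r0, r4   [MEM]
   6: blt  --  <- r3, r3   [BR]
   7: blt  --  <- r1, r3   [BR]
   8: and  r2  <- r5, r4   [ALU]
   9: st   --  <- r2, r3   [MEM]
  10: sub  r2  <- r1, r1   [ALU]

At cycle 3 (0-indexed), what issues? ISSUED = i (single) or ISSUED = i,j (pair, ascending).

ISSUED = 4,5

  cy0 -> i0 (and.ALU) RAW r4
  cy1 -> i1 (beq.BR) no-port BR/BR
  cy2 -> i2/i3 (bne.BR+ld.MEM) 2-wide
  cy3 -> i4/i5 (sub.ALU+st.MEM) 2-wide
  cy4 -> i6 (blt.BR) no-port BR/BR
  cy5 -> i7/i8 (blt.BR+and.ALU) 2-wide
  cy6 -> i9/i10 (st.MEM+sub.ALU) 2-wide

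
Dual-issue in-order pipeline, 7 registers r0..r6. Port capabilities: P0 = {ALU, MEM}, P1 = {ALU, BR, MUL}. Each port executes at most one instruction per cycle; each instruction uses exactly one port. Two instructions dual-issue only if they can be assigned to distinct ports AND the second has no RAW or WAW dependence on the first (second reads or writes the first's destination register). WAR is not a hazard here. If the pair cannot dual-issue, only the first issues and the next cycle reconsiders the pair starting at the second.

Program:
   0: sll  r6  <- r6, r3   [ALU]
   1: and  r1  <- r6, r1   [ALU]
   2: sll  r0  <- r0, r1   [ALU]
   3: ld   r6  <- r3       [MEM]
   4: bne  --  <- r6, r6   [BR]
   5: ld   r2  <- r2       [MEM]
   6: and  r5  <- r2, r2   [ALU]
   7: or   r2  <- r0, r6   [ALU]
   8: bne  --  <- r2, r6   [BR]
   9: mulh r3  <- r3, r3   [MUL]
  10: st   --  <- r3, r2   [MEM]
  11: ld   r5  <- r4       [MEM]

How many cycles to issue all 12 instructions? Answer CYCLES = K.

0. sll @i0  | RAW r6
1. and @i1  | RAW r1
2. sll;ld @i2&i3  | dual
3. bne;ld @i4&i5  | dual
4. and;or @i6&i7  | dual
5. bne @i8  | no-port BR/MUL
6. mulh @i9  | RAW r3
7. st @i10  | no-port MEM/MEM
8. ld @i11  | tail

CYCLES = 9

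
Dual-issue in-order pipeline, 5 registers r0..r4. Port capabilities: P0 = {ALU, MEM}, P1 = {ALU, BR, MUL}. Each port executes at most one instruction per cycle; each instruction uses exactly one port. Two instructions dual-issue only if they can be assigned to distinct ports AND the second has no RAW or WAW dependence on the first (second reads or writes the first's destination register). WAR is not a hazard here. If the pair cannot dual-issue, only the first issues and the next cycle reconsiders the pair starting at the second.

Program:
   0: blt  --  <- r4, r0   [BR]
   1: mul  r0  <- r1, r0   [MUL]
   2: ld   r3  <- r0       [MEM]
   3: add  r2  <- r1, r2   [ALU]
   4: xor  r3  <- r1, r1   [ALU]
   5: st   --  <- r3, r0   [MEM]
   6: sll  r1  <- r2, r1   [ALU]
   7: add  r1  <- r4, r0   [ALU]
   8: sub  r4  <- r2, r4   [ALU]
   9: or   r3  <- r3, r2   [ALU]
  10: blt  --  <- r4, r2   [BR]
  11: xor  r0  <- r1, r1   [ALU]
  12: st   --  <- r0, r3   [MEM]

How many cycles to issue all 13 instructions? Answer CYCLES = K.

0. blt.BR @i0  | no-port BR/MUL
1. mul.MUL @i1  | RAW r0
2. ld.MEM;add.ALU @i2/i3  | pair
3. xor.ALU @i4  | RAW r3
4. st.MEM;sll.ALU @i5/i6  | pair
5. add.ALU;sub.ALU @i7/i8  | pair
6. or.ALU;blt.BR @i9/i10  | pair
7. xor.ALU @i11  | RAW r0
8. st.MEM @i12  | tail

CYCLES = 9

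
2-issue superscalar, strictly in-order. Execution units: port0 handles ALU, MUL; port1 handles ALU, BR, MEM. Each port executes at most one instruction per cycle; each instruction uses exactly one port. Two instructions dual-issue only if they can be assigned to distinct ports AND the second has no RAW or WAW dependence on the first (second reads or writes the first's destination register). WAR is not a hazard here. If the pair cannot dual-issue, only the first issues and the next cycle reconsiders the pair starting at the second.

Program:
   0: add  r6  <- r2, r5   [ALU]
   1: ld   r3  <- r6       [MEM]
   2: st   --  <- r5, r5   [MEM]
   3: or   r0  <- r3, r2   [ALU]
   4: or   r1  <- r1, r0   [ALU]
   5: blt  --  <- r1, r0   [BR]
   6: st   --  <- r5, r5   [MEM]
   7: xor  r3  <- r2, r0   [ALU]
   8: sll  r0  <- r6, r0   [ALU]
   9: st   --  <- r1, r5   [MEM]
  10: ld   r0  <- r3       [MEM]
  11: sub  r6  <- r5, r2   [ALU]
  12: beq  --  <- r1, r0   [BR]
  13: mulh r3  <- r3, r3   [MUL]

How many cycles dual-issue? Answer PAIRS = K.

PAIRS = 5

c0: i0 add.ALU  RAW r6
c1: i1 ld.MEM  no-port MEM/MEM
c2: i2,i3 st.MEM/or.ALU  2-wide
c3: i4 or.ALU  RAW r1
c4: i5 blt.BR  no-port BR/MEM
c5: i6,i7 st.MEM/xor.ALU  2-wide
c6: i8,i9 sll.ALU/st.MEM  2-wide
c7: i10,i11 ld.MEM/sub.ALU  2-wide
c8: i12,i13 beq.BR/mulh.MUL  2-wide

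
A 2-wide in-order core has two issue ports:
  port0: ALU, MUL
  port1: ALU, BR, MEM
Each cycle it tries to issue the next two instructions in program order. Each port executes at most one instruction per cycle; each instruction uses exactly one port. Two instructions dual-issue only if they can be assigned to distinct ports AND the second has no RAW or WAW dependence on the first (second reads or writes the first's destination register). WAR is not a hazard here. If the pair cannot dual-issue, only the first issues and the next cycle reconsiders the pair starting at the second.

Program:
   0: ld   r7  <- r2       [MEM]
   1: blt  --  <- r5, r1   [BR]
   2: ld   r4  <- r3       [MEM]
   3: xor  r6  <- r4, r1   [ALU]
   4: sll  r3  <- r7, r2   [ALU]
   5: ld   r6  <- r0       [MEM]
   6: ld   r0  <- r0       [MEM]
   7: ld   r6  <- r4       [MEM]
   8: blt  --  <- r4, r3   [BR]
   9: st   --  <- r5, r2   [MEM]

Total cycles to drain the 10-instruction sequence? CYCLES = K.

0. ld @i0  | no-port MEM/BR
1. blt @i1  | no-port BR/MEM
2. ld @i2  | RAW r4
3. xor/sll @i3&i4  | pair
4. ld @i5  | no-port MEM/MEM
5. ld @i6  | no-port MEM/MEM
6. ld @i7  | no-port MEM/BR
7. blt @i8  | no-port BR/MEM
8. st @i9  | tail

CYCLES = 9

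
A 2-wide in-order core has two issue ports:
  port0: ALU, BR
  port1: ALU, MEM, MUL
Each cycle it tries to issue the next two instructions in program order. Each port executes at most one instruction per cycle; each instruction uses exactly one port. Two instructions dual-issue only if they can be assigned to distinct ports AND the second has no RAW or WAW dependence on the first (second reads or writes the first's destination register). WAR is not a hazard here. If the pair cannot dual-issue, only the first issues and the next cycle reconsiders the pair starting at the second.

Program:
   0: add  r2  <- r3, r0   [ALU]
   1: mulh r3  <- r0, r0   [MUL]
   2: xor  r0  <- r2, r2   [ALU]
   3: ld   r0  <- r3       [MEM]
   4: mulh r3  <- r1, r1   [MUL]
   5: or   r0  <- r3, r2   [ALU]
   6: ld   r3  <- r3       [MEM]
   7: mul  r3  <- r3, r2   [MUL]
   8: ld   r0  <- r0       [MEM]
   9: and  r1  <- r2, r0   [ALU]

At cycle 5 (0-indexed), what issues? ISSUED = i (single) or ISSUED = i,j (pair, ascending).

ISSUED = 7

#0 head=0: add+mulh i0/i1 dual
#1 head=2: xor i2 WAW r0
#2 head=3: ld i3 no-port MEM/MUL
#3 head=4: mulh i4 RAW r3
#4 head=5: or+ld i5/i6 dual
#5 head=7: mul i7 no-port MUL/MEM
#6 head=8: ld i8 RAW r0
#7 head=9: and i9 tail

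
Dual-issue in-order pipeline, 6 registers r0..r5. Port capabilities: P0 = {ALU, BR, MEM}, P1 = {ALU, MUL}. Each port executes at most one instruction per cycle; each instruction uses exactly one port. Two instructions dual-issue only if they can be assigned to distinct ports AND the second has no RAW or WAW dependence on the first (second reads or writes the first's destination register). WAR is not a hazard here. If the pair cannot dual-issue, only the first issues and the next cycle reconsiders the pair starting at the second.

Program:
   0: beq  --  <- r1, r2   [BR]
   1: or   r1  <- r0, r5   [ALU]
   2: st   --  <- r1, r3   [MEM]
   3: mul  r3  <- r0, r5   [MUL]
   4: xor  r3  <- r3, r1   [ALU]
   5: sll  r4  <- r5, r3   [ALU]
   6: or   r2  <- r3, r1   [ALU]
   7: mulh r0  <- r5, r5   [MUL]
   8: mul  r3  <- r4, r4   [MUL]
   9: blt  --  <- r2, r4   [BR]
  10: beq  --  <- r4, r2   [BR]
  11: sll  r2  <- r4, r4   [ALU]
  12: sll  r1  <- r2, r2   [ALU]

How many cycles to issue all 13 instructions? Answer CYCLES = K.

  cy0 -> i0/i1 (beq.BR;or.ALU) pair
  cy1 -> i2/i3 (st.MEM;mul.MUL) pair
  cy2 -> i4 (xor.ALU) RAW r3
  cy3 -> i5/i6 (sll.ALU;or.ALU) pair
  cy4 -> i7 (mulh.MUL) no-port MUL/MUL
  cy5 -> i8/i9 (mul.MUL;blt.BR) pair
  cy6 -> i10/i11 (beq.BR;sll.ALU) pair
  cy7 -> i12 (sll.ALU) tail

CYCLES = 8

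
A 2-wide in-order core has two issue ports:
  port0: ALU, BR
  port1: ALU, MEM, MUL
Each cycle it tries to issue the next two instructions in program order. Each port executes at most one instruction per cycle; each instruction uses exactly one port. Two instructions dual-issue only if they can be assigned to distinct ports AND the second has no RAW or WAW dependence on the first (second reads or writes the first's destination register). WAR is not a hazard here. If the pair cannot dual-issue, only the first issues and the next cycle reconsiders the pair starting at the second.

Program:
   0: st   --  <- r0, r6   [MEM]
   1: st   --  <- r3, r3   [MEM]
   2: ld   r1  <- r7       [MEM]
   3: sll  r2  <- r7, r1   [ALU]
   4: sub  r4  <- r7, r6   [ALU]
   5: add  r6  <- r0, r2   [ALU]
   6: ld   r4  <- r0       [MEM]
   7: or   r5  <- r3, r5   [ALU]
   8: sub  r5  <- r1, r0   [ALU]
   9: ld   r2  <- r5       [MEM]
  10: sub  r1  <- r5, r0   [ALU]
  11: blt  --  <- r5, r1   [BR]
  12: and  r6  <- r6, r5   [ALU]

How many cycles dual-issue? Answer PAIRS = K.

#0 head=0: st i0 no-port MEM/MEM
#1 head=1: st i1 no-port MEM/MEM
#2 head=2: ld i2 RAW r1
#3 head=3: sll;sub i3/i4 dual
#4 head=5: add;ld i5/i6 dual
#5 head=7: or i7 WAW r5
#6 head=8: sub i8 RAW r5
#7 head=9: ld;sub i9/i10 dual
#8 head=11: blt;and i11/i12 dual

PAIRS = 4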